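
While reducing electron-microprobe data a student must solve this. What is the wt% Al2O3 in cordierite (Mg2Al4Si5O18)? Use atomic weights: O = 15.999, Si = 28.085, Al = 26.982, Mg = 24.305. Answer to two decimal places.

34.86 wt%

Molar mass of Mg2Al4Si5O18 = 2·24.305 + 4·26.982 + 5·28.085 + 18·15.999 = 584.945 g/mol.
Each formula unit contains 4 Al, equivalent to 4/2 = 2.0000 mol Al2O3.
M(Al2O3) = 2×26.982 + 3×15.999 = 101.961 g/mol.
Mass of Al2O3 per formula unit = 2.0000 × 101.961 = 203.922 g.
Al2O3 wt% = 203.922 / 584.945 × 100 = 34.86%.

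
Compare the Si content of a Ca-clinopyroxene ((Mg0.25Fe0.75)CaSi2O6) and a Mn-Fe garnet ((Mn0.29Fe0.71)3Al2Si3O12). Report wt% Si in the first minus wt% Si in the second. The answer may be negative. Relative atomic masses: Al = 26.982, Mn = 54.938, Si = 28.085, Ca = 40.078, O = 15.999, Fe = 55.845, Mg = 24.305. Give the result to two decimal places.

6.43 percentage points

M((Mg0.25Fe0.75)CaSi2O6) = 240.202 g/mol, so wt% Si = 56.170/240.202 × 100 = 23.38%.
M((Mn0.29Fe0.71)3Al2Si3O12) = 496.953 g/mol, so wt% Si = 84.255/496.953 × 100 = 16.95%.
23.38 − 16.95 = 6.43 pp.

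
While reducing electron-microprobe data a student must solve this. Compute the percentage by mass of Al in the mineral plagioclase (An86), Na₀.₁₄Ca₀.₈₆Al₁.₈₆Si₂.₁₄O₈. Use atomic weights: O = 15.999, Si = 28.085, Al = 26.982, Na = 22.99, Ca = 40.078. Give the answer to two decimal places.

18.19 wt%

Formula mass = 0.14×22.99 + 0.86×40.078 + 1.86×26.982 + 2.14×28.085 + 8×15.999 = 275.966 g/mol, of which 50.187 g is Al.
So Al makes up 50.187/275.966 = 0.1819 of the mass, i.e. 18.19%.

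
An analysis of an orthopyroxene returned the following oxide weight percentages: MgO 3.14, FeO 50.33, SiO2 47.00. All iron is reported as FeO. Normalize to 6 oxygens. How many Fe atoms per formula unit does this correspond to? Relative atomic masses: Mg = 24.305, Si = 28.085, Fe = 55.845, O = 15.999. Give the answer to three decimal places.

1.794 Fe apfu

MgO (M=40.304): mol = 0.07791; Mg = 0.07791, O = 0.07791.
FeO (M=71.844): mol = 0.70055; Fe = 0.70055, O = 0.70055.
SiO2 (M=60.083): mol = 0.78225; Si = 0.78225, O = 1.56450.
ΣO = 2.34296; factor = 6/ΣO = 2.56086.
Fe apfu = 0.70055 × 2.56086 = 1.794.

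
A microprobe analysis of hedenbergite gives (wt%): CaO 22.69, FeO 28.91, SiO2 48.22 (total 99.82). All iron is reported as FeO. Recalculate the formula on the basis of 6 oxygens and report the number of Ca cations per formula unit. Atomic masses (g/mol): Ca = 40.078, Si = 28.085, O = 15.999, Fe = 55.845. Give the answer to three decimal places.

1.006 Ca apfu

22.69 wt% CaO ÷ 56.077 g/mol = 0.40462 mol, giving 0.40462 Ca and 0.40462 O.
28.91 wt% FeO ÷ 71.844 g/mol = 0.40240 mol, giving 0.40240 Fe and 0.40240 O.
48.22 wt% SiO2 ÷ 60.083 g/mol = 0.80256 mol, giving 0.80256 Si and 1.60512 O.
Oxygen sums to 2.41214; scaling by 6/2.41214 = 2.48742 puts the formula on 6 O.
Ca: 0.40462 × 2.48742 = 1.006 atoms per formula unit.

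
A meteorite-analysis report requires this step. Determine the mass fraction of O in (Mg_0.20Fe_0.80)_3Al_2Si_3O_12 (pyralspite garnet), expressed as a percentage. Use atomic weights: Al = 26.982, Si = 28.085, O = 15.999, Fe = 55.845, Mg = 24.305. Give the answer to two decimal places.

40.10 wt%

Molar mass of (Mg_0.20Fe_0.80)_3Al_2Si_3O_12: 0.60×24.305 + 2.40×55.845 + 2×26.982 + 3×28.085 + 12×15.999 = 478.818 g/mol.
Mass of O per formula unit: 12 × 15.999 = 191.988 g.
Weight fraction O = 191.988 / 478.818 = 0.4010.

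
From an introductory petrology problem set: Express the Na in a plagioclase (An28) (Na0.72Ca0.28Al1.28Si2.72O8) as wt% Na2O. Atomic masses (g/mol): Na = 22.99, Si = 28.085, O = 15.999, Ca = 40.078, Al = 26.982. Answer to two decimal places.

8.37 wt%

Formula mass = 266.695 g/mol.
0.72 Na → 0.3600 mol Na2O per formula unit; M(Na2O) = 61.979, so Na2O mass = 22.312 g.
22.312/266.695 × 100 = 8.37 wt%.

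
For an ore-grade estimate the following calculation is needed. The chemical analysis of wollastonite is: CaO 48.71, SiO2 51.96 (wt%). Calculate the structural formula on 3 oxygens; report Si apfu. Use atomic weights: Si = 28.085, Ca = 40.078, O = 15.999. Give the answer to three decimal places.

CaO (M=56.077): mol = 0.86863; Ca = 0.86863, O = 0.86863.
SiO2 (M=60.083): mol = 0.86480; Si = 0.86480, O = 1.72960.
ΣO = 2.59823; factor = 3/ΣO = 1.15463.
Si apfu = 0.86480 × 1.15463 = 0.999.

0.999 Si apfu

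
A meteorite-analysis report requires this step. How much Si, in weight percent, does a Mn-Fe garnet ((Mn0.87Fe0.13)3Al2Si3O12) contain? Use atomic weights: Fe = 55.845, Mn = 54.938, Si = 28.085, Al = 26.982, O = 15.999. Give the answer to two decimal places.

17.01 weight percent

Molar mass of (Mn0.87Fe0.13)3Al2Si3O12: 2.61*54.938 + 0.39*55.845 + 2*26.982 + 3*28.085 + 12*15.999 = 495.375 g/mol.
Mass of Si per formula unit: 3 × 28.085 = 84.255 g.
Weight fraction Si = 84.255 / 495.375 = 0.1701.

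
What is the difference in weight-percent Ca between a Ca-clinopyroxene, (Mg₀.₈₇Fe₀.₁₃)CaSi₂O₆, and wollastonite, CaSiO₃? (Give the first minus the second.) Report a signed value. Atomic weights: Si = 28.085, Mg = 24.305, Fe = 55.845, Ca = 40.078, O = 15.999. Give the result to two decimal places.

First mineral: 40.078 g Ca in 220.647 g formula = 18.16 wt% Ca.
Second mineral: 40.078 g Ca in 116.160 g formula = 34.50 wt% Ca.
18.16% − 34.50% gives a difference of -16.34 percentage points.

-16.34 percentage points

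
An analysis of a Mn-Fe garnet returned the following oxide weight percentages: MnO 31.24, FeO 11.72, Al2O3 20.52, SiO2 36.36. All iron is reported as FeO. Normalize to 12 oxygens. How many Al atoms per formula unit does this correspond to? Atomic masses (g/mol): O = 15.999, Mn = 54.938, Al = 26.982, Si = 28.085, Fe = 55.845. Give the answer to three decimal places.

31.24 wt% MnO ÷ 70.937 g/mol = 0.44039 mol, giving 0.44039 Mn and 0.44039 O.
11.72 wt% FeO ÷ 71.844 g/mol = 0.16313 mol, giving 0.16313 Fe and 0.16313 O.
20.52 wt% Al2O3 ÷ 101.961 g/mol = 0.20125 mol, giving 0.40250 Al and 0.60375 O.
36.36 wt% SiO2 ÷ 60.083 g/mol = 0.60516 mol, giving 0.60516 Si and 1.21032 O.
Oxygen sums to 2.41759; scaling by 12/2.41759 = 4.96362 puts the formula on 12 O.
Al: 0.40250 × 4.96362 = 1.998 atoms per formula unit.

1.998 Al apfu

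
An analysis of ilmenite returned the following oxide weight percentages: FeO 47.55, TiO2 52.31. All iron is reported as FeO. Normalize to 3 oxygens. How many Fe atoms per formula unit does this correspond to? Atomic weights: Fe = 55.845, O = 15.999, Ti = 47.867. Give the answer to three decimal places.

1.007 Fe apfu

FeO (M=71.844): mol = 0.66185; Fe = 0.66185, O = 0.66185.
TiO2 (M=79.865): mol = 0.65498; Ti = 0.65498, O = 1.30996.
ΣO = 1.97181; factor = 3/ΣO = 1.52144.
Fe apfu = 0.66185 × 1.52144 = 1.007.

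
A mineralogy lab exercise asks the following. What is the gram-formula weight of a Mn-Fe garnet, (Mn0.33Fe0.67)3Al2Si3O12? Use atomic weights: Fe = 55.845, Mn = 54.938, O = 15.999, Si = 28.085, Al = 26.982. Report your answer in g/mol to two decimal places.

496.84 g/mol

The formula mass is the sum 0.99(54.938) + 2.01(55.845) + 2(26.982) + 3(28.085) + 12(15.999).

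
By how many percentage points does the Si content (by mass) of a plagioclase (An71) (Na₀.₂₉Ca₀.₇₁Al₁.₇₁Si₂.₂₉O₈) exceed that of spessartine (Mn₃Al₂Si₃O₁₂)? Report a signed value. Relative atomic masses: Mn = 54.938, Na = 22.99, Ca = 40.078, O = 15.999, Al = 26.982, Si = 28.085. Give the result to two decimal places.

6.49 percentage points

Si in Na₀.₂₉Ca₀.₇₁Al₁.₇₁Si₂.₂₉O₈: molar mass 273.568 g/mol; 2.29×28.085 = 64.315 g → 23.51 wt%.
Si in Mn₃Al₂Si₃O₁₂: molar mass 495.021 g/mol; 3×28.085 = 84.255 g → 17.02 wt%.
Difference = 23.51 − 17.02 = 6.49 percentage points.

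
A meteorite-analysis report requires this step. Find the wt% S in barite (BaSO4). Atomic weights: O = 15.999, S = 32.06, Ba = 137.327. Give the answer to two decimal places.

13.74 wt%

Molar mass of BaSO4: 1*137.327 + 1*32.06 + 4*15.999 = 233.383 g/mol.
Mass of S per formula unit: 1 × 32.06 = 32.060 g.
Weight fraction S = 32.060 / 233.383 = 0.1374.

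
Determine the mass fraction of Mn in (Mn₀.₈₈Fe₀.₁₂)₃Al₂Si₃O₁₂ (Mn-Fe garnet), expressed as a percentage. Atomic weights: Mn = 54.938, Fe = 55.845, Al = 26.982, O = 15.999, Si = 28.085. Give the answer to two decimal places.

M((Mn₀.₈₈Fe₀.₁₂)₃Al₂Si₃O₁₂) = 495.348 g/mol.
Mn contributes 2.64 × 54.938 = 145.036 g per mole.
145.036/495.348 = 0.2928 → 29.28%.

29.28 weight percent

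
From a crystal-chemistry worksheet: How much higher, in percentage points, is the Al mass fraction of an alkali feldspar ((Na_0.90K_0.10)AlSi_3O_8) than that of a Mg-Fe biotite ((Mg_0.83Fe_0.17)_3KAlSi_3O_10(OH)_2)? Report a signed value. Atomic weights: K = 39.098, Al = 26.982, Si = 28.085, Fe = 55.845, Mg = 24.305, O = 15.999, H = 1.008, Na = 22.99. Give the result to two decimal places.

4.00 percentage points

First mineral: 26.982 g Al in 263.830 g formula = 10.23 wt% Al.
Second mineral: 26.982 g Al in 433.339 g formula = 6.23 wt% Al.
10.23% − 6.23% gives a difference of 4.00 percentage points.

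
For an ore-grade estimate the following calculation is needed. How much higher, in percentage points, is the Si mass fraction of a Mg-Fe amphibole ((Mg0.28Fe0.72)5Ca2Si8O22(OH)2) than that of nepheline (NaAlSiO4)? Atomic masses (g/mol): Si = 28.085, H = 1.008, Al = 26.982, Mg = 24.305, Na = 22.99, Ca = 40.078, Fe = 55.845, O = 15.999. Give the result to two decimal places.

M((Mg0.28Fe0.72)5Ca2Si8O22(OH)2) = 925.897 g/mol, so wt% Si = 224.680/925.897 × 100 = 24.27%.
M(NaAlSiO4) = 142.053 g/mol, so wt% Si = 28.085/142.053 × 100 = 19.77%.
24.27 − 19.77 = 4.50 pp.

4.50 percentage points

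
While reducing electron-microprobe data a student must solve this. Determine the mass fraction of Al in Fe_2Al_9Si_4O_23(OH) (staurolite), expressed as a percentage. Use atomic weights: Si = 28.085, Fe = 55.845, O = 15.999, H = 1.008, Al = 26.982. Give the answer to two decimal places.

28.51 weight percent

M(Fe_2Al_9Si_4O_23(OH)) = 851.852 g/mol.
Al contributes 9 × 26.982 = 242.838 g per mole.
242.838/851.852 = 0.2851 → 28.51%.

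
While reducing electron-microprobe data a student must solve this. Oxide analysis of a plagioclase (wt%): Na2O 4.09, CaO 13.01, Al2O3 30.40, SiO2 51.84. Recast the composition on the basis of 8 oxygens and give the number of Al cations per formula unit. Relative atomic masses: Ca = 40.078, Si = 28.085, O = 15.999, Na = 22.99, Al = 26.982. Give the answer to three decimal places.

4.09 wt% Na2O ÷ 61.979 g/mol = 0.06599 mol, giving 0.13198 Na and 0.06599 O.
13.01 wt% CaO ÷ 56.077 g/mol = 0.23200 mol, giving 0.23200 Ca and 0.23200 O.
30.40 wt% Al2O3 ÷ 101.961 g/mol = 0.29815 mol, giving 0.59630 Al and 0.89445 O.
51.84 wt% SiO2 ÷ 60.083 g/mol = 0.86281 mol, giving 0.86281 Si and 1.72562 O.
Oxygen sums to 2.91806; scaling by 8/2.91806 = 2.74155 puts the formula on 8 O.
Al: 0.59630 × 2.74155 = 1.635 atoms per formula unit.

1.635 Al apfu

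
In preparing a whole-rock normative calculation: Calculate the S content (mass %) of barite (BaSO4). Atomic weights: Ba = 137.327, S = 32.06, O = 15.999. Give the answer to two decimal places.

M(BaSO4) = 233.383 g/mol.
S contributes 1 × 32.06 = 32.060 g per mole.
32.060/233.383 = 0.1374 → 13.74%.

13.74 mass %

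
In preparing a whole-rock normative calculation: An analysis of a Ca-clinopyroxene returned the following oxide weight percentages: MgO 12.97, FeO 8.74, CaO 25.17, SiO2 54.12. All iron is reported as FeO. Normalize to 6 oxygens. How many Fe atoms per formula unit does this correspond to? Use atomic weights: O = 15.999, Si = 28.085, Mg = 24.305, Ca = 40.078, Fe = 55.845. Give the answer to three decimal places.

MgO: 12.97/40.304 = 0.32180 mol → 0.32180 mol Mg, 0.32180 mol O.
FeO: 8.74/71.844 = 0.12165 mol → 0.12165 mol Fe, 0.12165 mol O.
CaO: 25.17/56.077 = 0.44885 mol → 0.44885 mol Ca, 0.44885 mol O.
SiO2: 54.12/60.083 = 0.90075 mol → 0.90075 mol Si, 1.80150 mol O.
Total oxygen = 2.69380 mol. Normalization factor = 6/2.69380 = 2.22734.
Fe per 6 O = 0.12165 × 2.22734 = 0.271.

0.271 Fe apfu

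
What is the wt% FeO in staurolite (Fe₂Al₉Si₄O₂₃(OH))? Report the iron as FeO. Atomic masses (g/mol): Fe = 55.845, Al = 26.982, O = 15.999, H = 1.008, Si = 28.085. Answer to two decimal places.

16.87 wt%

M(Fe₂Al₉Si₄O₂₃(OH)) = 851.852 g/mol; M(FeO) = 71.844 g/mol.
Moles FeO per formula unit = 2 Fe ÷ 1 = 2.0000.
FeO fraction = (2.0000 × 71.844) / 851.852 = 143.688/851.852 = 0.1687.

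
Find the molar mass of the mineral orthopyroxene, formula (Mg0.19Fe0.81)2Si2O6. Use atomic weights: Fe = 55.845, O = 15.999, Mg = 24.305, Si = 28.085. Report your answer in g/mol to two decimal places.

251.87 g/mol

M = 0.38×24.305 + 1.62×55.845 + 2×28.085 + 6×15.999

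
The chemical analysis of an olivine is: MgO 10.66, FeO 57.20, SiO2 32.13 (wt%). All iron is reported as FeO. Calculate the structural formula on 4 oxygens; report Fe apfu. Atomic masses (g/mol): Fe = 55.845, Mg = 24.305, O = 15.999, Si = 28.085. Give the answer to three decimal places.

1.495 Fe apfu

MgO (M=40.304): mol = 0.26449; Mg = 0.26449, O = 0.26449.
FeO (M=71.844): mol = 0.79617; Fe = 0.79617, O = 0.79617.
SiO2 (M=60.083): mol = 0.53476; Si = 0.53476, O = 1.06952.
ΣO = 2.13018; factor = 4/ΣO = 1.87778.
Fe apfu = 0.79617 × 1.87778 = 1.495.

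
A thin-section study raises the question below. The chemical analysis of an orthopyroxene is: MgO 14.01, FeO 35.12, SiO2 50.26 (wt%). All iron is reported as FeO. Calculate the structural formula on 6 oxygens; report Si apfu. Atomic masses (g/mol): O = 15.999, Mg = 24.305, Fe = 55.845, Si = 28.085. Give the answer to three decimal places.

2.000 Si apfu

MgO (M=40.304): mol = 0.34761; Mg = 0.34761, O = 0.34761.
FeO (M=71.844): mol = 0.48884; Fe = 0.48884, O = 0.48884.
SiO2 (M=60.083): mol = 0.83651; Si = 0.83651, O = 1.67302.
ΣO = 2.50947; factor = 6/ΣO = 2.39094.
Si apfu = 0.83651 × 2.39094 = 2.000.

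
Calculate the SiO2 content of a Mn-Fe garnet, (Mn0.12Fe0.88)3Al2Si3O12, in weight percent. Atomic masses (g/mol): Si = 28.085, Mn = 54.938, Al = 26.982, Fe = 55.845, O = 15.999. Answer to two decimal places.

Formula mass = 497.415 g/mol.
3 Si → 3.0000 mol SiO2 per formula unit; M(SiO2) = 60.083, so SiO2 mass = 180.249 g.
180.249/497.415 × 100 = 36.24 wt%.

36.24 wt%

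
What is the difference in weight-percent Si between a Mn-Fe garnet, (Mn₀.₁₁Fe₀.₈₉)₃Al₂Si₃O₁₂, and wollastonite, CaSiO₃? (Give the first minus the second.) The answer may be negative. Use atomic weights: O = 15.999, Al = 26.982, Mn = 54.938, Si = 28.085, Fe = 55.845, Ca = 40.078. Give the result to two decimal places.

-7.24 percentage points

Si in (Mn₀.₁₁Fe₀.₈₉)₃Al₂Si₃O₁₂: molar mass 497.443 g/mol; 3×28.085 = 84.255 g → 16.94 wt%.
Si in CaSiO₃: molar mass 116.160 g/mol; 1×28.085 = 28.085 g → 24.18 wt%.
Difference = 16.94 − 24.18 = -7.24 percentage points.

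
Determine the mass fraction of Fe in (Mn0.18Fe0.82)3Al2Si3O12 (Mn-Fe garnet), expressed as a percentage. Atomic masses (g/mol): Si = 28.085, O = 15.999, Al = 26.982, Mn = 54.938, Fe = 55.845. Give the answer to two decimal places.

27.63 weight percent

M((Mn0.18Fe0.82)3Al2Si3O12) = 497.252 g/mol.
Fe contributes 2.46 × 55.845 = 137.379 g per mole.
137.379/497.252 = 0.2763 → 27.63%.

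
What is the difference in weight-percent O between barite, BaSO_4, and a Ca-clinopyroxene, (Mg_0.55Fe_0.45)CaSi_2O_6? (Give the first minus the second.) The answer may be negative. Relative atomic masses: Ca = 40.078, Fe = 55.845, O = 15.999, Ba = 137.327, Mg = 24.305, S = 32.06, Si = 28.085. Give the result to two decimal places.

-14.18 percentage points

First mineral: 63.996 g O in 233.383 g formula = 27.42 wt% O.
Second mineral: 95.994 g O in 230.740 g formula = 41.60 wt% O.
27.42% − 41.60% gives a difference of -14.18 percentage points.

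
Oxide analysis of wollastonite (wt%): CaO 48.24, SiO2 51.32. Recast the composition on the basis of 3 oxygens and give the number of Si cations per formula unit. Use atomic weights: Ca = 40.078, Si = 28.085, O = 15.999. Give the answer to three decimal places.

CaO: 48.24/56.077 = 0.86025 mol → 0.86025 mol Ca, 0.86025 mol O.
SiO2: 51.32/60.083 = 0.85415 mol → 0.85415 mol Si, 1.70830 mol O.
Total oxygen = 2.56855 mol. Normalization factor = 3/2.56855 = 1.16797.
Si per 3 O = 0.85415 × 1.16797 = 0.998.

0.998 Si apfu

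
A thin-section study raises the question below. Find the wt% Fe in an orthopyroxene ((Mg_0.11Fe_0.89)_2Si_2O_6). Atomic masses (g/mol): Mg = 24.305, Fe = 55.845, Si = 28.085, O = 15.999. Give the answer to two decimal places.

38.69 mass %

M((Mg_0.11Fe_0.89)_2Si_2O_6) = 256.915 g/mol.
Fe contributes 1.78 × 55.845 = 99.404 g per mole.
99.404/256.915 = 0.3869 → 38.69%.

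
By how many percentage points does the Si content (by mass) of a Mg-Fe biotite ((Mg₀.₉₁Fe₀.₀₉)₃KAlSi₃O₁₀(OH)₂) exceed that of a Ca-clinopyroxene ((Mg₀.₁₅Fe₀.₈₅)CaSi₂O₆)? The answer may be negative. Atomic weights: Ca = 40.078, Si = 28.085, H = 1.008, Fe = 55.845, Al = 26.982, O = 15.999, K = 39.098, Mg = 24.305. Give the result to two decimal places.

Si in (Mg₀.₉₁Fe₀.₀₉)₃KAlSi₃O₁₀(OH)₂: molar mass 425.770 g/mol; 3×28.085 = 84.255 g → 19.79 wt%.
Si in (Mg₀.₁₅Fe₀.₈₅)CaSi₂O₆: molar mass 243.356 g/mol; 2×28.085 = 56.170 g → 23.08 wt%.
Difference = 19.79 − 23.08 = -3.29 percentage points.

-3.29 percentage points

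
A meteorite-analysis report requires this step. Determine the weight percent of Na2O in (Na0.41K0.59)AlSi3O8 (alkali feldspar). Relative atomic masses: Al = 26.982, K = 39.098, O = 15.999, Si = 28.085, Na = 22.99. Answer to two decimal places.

4.68 wt%

Molar mass of (Na0.41K0.59)AlSi3O8 = 0.41×22.99 + 0.59×39.098 + 1×26.982 + 3×28.085 + 8×15.999 = 271.723 g/mol.
Each formula unit contains 0.41 Na, equivalent to 0.41/2 = 0.2050 mol Na2O.
M(Na2O) = 2×22.99 + 1×15.999 = 61.979 g/mol.
Mass of Na2O per formula unit = 0.2050 × 61.979 = 12.706 g.
Na2O wt% = 12.706 / 271.723 × 100 = 4.68%.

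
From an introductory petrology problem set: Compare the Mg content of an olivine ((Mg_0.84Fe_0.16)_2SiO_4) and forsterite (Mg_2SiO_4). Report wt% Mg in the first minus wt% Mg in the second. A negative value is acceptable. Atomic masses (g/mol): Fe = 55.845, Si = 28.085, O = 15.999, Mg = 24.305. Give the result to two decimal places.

First mineral: 40.832 g Mg in 150.784 g formula = 27.08 wt% Mg.
Second mineral: 48.610 g Mg in 140.691 g formula = 34.55 wt% Mg.
27.08% − 34.55% gives a difference of -7.47 percentage points.

-7.47 percentage points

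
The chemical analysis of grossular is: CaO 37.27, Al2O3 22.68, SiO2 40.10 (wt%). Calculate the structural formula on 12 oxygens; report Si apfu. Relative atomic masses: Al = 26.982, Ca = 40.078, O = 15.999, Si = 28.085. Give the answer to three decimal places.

CaO: 37.27/56.077 = 0.66462 mol → 0.66462 mol Ca, 0.66462 mol O.
Al2O3: 22.68/101.961 = 0.22244 mol → 0.44488 mol Al, 0.66732 mol O.
SiO2: 40.10/60.083 = 0.66741 mol → 0.66741 mol Si, 1.33482 mol O.
Total oxygen = 2.66676 mol. Normalization factor = 12/2.66676 = 4.49984.
Si per 12 O = 0.66741 × 4.49984 = 3.003.

3.003 Si apfu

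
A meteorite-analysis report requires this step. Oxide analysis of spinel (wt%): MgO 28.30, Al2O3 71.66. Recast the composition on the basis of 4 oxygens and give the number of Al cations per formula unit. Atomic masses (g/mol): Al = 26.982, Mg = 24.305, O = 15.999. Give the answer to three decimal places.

MgO: 28.30/40.304 = 0.70216 mol → 0.70216 mol Mg, 0.70216 mol O.
Al2O3: 71.66/101.961 = 0.70282 mol → 1.40564 mol Al, 2.10846 mol O.
Total oxygen = 2.81062 mol. Normalization factor = 4/2.81062 = 1.42317.
Al per 4 O = 1.40564 × 1.42317 = 2.000.

2.000 Al apfu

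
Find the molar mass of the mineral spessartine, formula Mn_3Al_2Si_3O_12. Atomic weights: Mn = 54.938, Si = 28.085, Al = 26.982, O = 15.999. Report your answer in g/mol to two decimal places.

495.02 g/mol

The formula mass is the sum 3(54.938) + 2(26.982) + 3(28.085) + 12(15.999).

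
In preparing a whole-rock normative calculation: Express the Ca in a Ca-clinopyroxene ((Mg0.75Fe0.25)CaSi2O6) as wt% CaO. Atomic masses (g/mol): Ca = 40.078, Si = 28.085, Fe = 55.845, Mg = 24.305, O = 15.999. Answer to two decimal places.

Formula mass = 224.432 g/mol.
1 Ca → 1.0000 mol CaO per formula unit; M(CaO) = 56.077, so CaO mass = 56.077 g.
56.077/224.432 × 100 = 24.99 wt%.

24.99 wt%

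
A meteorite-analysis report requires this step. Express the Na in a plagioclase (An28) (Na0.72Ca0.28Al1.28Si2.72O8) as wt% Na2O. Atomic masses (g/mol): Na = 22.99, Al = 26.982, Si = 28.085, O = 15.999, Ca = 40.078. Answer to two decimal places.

M(Na0.72Ca0.28Al1.28Si2.72O8) = 266.695 g/mol; M(Na2O) = 61.979 g/mol.
Moles Na2O per formula unit = 0.72 Na ÷ 2 = 0.3600.
Na2O fraction = (0.3600 × 61.979) / 266.695 = 22.312/266.695 = 0.0837.

8.37 wt%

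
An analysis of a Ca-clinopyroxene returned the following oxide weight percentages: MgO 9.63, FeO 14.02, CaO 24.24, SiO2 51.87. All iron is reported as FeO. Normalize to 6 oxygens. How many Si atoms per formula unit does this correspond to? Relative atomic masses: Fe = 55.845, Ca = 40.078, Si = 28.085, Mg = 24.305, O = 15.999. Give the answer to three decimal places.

MgO (M=40.304): mol = 0.23893; Mg = 0.23893, O = 0.23893.
FeO (M=71.844): mol = 0.19515; Fe = 0.19515, O = 0.19515.
CaO (M=56.077): mol = 0.43226; Ca = 0.43226, O = 0.43226.
SiO2 (M=60.083): mol = 0.86331; Si = 0.86331, O = 1.72662.
ΣO = 2.59296; factor = 6/ΣO = 2.31396.
Si apfu = 0.86331 × 2.31396 = 1.998.

1.998 Si apfu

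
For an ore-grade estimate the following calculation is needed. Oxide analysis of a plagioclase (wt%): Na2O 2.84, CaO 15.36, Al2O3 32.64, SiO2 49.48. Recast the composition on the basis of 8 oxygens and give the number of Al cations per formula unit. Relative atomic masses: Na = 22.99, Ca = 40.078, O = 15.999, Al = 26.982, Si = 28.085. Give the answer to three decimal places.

Na2O: 2.84/61.979 = 0.04582 mol → 0.09164 mol Na, 0.04582 mol O.
CaO: 15.36/56.077 = 0.27391 mol → 0.27391 mol Ca, 0.27391 mol O.
Al2O3: 32.64/101.961 = 0.32012 mol → 0.64024 mol Al, 0.96036 mol O.
SiO2: 49.48/60.083 = 0.82353 mol → 0.82353 mol Si, 1.64706 mol O.
Total oxygen = 2.92715 mol. Normalization factor = 8/2.92715 = 2.73303.
Al per 8 O = 0.64024 × 2.73303 = 1.750.

1.750 Al apfu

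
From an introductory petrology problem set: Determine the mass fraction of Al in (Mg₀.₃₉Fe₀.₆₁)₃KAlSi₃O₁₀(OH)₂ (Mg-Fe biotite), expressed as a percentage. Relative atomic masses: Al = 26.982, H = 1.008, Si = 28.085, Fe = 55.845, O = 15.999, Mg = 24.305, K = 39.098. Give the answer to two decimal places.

5.68 mass %

M((Mg₀.₃₉Fe₀.₆₁)₃KAlSi₃O₁₀(OH)₂) = 474.972 g/mol.
Al contributes 1 × 26.982 = 26.982 g per mole.
26.982/474.972 = 0.0568 → 5.68%.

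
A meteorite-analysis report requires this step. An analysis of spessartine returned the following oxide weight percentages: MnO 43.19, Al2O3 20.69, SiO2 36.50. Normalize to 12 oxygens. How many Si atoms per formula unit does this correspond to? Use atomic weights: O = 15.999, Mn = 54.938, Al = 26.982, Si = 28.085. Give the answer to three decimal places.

MnO (M=70.937): mol = 0.60885; Mn = 0.60885, O = 0.60885.
Al2O3 (M=101.961): mol = 0.20292; Al = 0.40584, O = 0.60876.
SiO2 (M=60.083): mol = 0.60749; Si = 0.60749, O = 1.21498.
ΣO = 2.43259; factor = 12/ΣO = 4.93301.
Si apfu = 0.60749 × 4.93301 = 2.997.

2.997 Si apfu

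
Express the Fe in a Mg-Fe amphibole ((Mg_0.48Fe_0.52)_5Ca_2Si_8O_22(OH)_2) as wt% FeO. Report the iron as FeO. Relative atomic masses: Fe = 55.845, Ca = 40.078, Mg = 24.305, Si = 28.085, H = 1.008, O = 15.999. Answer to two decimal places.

Molar mass of (Mg_0.48Fe_0.52)_5Ca_2Si_8O_22(OH)_2 = 2.40*24.305 + 2.60*55.845 + 2*40.078 + 8*28.085 + 24*15.999 + 2*1.008 = 894.357 g/mol.
Each formula unit contains 2.60 Fe, equivalent to 2.60/1 = 2.6000 mol FeO.
M(FeO) = 1×55.845 + 1×15.999 = 71.844 g/mol.
Mass of FeO per formula unit = 2.6000 × 71.844 = 186.794 g.
FeO wt% = 186.794 / 894.357 × 100 = 20.89%.

20.89 wt%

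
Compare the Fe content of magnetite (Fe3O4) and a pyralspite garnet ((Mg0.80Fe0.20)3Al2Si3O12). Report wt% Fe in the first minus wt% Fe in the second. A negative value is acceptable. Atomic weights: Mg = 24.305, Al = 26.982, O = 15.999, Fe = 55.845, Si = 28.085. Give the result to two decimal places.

M(Fe3O4) = 231.531 g/mol, so wt% Fe = 167.535/231.531 × 100 = 72.36%.
M((Mg0.80Fe0.20)3Al2Si3O12) = 422.046 g/mol, so wt% Fe = 33.507/422.046 × 100 = 7.94%.
72.36 − 7.94 = 64.42 pp.

64.42 percentage points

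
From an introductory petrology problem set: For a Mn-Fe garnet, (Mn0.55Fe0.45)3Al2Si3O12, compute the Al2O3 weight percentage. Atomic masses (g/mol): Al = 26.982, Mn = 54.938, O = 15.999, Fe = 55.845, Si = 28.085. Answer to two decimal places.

20.55 wt%

Molar mass of (Mn0.55Fe0.45)3Al2Si3O12 = 1.65·54.938 + 1.35·55.845 + 2·26.982 + 3·28.085 + 12·15.999 = 496.245 g/mol.
Each formula unit contains 2 Al, equivalent to 2/2 = 1.0000 mol Al2O3.
M(Al2O3) = 2×26.982 + 3×15.999 = 101.961 g/mol.
Mass of Al2O3 per formula unit = 1.0000 × 101.961 = 101.961 g.
Al2O3 wt% = 101.961 / 496.245 × 100 = 20.55%.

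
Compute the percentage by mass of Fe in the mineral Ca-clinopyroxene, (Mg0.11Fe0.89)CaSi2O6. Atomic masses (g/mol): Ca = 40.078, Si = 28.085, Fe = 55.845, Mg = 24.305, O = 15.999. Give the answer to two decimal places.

20.32 wt%

M((Mg0.11Fe0.89)CaSi2O6) = 244.618 g/mol.
Fe contributes 0.89 × 55.845 = 49.702 g per mole.
49.702/244.618 = 0.2032 → 20.32%.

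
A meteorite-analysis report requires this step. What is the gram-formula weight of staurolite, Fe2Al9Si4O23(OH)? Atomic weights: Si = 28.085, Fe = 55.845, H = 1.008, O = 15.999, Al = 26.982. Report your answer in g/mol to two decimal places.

851.85 g/mol

The formula mass is the sum 2(55.845) + 9(26.982) + 4(28.085) + 24(15.999) + 1(1.008).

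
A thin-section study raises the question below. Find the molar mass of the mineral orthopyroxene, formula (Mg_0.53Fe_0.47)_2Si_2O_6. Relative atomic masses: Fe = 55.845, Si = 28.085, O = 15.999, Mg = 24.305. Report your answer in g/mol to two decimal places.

The formula mass is the sum 1.06×24.305 + 0.94×55.845 + 2×28.085 + 6×15.999.

230.42 g/mol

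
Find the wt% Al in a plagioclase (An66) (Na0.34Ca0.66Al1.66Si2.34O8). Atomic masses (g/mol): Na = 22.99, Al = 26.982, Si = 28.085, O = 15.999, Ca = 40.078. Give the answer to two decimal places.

16.42 mass %

Molar mass of Na0.34Ca0.66Al1.66Si2.34O8: 0.34*22.99 + 0.66*40.078 + 1.66*26.982 + 2.34*28.085 + 8*15.999 = 272.769 g/mol.
Mass of Al per formula unit: 1.66 × 26.982 = 44.790 g.
Weight fraction Al = 44.790 / 272.769 = 0.1642.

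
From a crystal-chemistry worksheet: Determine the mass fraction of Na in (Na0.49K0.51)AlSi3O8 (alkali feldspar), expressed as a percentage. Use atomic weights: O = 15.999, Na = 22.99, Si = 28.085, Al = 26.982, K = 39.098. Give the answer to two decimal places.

Molar mass of (Na0.49K0.51)AlSi3O8: 0.49×22.99 + 0.51×39.098 + 1×26.982 + 3×28.085 + 8×15.999 = 270.434 g/mol.
Mass of Na per formula unit: 0.49 × 22.99 = 11.265 g.
Weight fraction Na = 11.265 / 270.434 = 0.0417.

4.17 wt%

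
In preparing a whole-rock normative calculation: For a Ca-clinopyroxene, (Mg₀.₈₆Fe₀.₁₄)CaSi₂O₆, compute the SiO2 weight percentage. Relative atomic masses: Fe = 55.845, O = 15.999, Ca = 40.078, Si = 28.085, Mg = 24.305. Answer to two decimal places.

54.38 wt%

Formula mass = 220.963 g/mol.
2 Si → 2.0000 mol SiO2 per formula unit; M(SiO2) = 60.083, so SiO2 mass = 120.166 g.
120.166/220.963 × 100 = 54.38 wt%.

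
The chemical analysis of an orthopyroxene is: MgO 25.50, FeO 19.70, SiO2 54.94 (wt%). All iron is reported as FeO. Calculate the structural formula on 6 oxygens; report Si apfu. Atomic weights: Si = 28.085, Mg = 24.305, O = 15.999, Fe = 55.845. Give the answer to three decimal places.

MgO: 25.50/40.304 = 0.63269 mol → 0.63269 mol Mg, 0.63269 mol O.
FeO: 19.70/71.844 = 0.27421 mol → 0.27421 mol Fe, 0.27421 mol O.
SiO2: 54.94/60.083 = 0.91440 mol → 0.91440 mol Si, 1.82880 mol O.
Total oxygen = 2.73570 mol. Normalization factor = 6/2.73570 = 2.19322.
Si per 6 O = 0.91440 × 2.19322 = 2.005.

2.005 Si apfu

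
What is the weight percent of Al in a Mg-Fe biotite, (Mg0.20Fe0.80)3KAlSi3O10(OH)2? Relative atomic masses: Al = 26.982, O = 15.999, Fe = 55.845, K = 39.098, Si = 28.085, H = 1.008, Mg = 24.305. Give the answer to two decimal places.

5.47 wt%

M((Mg0.20Fe0.80)3KAlSi3O10(OH)2) = 492.950 g/mol.
Al contributes 1 × 26.982 = 26.982 g per mole.
26.982/492.950 = 0.0547 → 5.47%.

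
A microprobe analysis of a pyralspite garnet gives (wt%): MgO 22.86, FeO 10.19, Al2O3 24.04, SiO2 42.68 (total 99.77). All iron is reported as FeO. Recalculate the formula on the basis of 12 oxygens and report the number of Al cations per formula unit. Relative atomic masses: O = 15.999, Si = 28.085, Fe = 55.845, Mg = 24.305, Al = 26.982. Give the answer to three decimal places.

1.995 Al apfu

MgO (M=40.304): mol = 0.56719; Mg = 0.56719, O = 0.56719.
FeO (M=71.844): mol = 0.14184; Fe = 0.14184, O = 0.14184.
Al2O3 (M=101.961): mol = 0.23578; Al = 0.47156, O = 0.70734.
SiO2 (M=60.083): mol = 0.71035; Si = 0.71035, O = 1.42070.
ΣO = 2.83707; factor = 12/ΣO = 4.22972.
Al apfu = 0.47156 × 4.22972 = 1.995.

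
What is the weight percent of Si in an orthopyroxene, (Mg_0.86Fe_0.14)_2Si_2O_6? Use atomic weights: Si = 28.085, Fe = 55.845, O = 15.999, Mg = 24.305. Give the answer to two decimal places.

Formula mass = 1.72·24.305 + 0.28·55.845 + 2·28.085 + 6·15.999 = 209.605 g/mol, of which 56.170 g is Si.
So Si makes up 56.170/209.605 = 0.2680 of the mass, i.e. 26.80%.

26.80 weight percent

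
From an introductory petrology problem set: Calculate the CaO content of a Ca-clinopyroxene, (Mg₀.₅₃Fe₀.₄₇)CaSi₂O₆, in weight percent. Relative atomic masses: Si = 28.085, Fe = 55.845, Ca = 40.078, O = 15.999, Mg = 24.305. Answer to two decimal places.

24.24 wt%

Molar mass of (Mg₀.₅₃Fe₀.₄₇)CaSi₂O₆ = 0.53*24.305 + 0.47*55.845 + 1*40.078 + 2*28.085 + 6*15.999 = 231.371 g/mol.
Each formula unit contains 1 Ca, equivalent to 1/1 = 1.0000 mol CaO.
M(CaO) = 1×40.078 + 1×15.999 = 56.077 g/mol.
Mass of CaO per formula unit = 1.0000 × 56.077 = 56.077 g.
CaO wt% = 56.077 / 231.371 × 100 = 24.24%.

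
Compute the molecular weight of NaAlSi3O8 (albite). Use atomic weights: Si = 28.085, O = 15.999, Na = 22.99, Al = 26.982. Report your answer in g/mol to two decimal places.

262.22 g/mol

M = 1*22.99 + 1*26.982 + 3*28.085 + 8*15.999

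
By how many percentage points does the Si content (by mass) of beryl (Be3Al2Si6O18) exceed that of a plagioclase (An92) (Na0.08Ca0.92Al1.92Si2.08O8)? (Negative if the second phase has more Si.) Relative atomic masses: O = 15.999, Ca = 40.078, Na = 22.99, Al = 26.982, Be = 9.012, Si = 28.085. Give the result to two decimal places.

10.26 percentage points

First mineral: 168.510 g Si in 537.492 g formula = 31.35 wt% Si.
Second mineral: 58.417 g Si in 276.925 g formula = 21.09 wt% Si.
31.35% − 21.09% gives a difference of 10.26 percentage points.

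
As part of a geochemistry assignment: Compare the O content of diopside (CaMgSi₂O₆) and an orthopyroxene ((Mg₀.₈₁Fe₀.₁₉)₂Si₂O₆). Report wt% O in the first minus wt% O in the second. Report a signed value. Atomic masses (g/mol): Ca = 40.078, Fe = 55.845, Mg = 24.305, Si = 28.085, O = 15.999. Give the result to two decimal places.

M(CaMgSi₂O₆) = 216.547 g/mol, so wt% O = 95.994/216.547 × 100 = 44.33%.
M((Mg₀.₈₁Fe₀.₁₉)₂Si₂O₆) = 212.759 g/mol, so wt% O = 95.994/212.759 × 100 = 45.12%.
44.33 − 45.12 = -0.79 pp.

-0.79 percentage points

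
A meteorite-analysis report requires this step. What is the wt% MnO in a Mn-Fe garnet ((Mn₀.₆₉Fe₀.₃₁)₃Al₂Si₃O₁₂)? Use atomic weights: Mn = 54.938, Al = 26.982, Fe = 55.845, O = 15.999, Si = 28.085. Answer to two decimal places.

29.61 wt%

Formula mass = 495.865 g/mol.
2.07 Mn → 2.0700 mol MnO per formula unit; M(MnO) = 70.937, so MnO mass = 146.840 g.
146.840/495.865 × 100 = 29.61 wt%.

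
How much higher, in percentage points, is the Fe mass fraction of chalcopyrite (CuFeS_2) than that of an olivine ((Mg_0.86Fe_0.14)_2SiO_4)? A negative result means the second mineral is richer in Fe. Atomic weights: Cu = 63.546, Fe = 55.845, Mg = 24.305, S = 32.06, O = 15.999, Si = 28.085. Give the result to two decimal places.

19.97 percentage points

Fe in CuFeS_2: molar mass 183.511 g/mol; 1×55.845 = 55.845 g → 30.43 wt%.
Fe in (Mg_0.86Fe_0.14)_2SiO_4: molar mass 149.522 g/mol; 0.28×55.845 = 15.637 g → 10.46 wt%.
Difference = 30.43 − 10.46 = 19.97 percentage points.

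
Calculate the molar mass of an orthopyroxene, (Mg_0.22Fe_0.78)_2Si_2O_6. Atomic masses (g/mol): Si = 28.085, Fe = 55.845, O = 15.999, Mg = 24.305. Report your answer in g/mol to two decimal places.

The formula mass is the sum 0.44·24.305 + 1.56·55.845 + 2·28.085 + 6·15.999.

249.98 g/mol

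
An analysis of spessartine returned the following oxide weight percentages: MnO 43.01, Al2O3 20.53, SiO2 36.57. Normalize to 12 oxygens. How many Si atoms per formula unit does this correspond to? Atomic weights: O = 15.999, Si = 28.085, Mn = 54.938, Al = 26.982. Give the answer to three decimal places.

3.009 Si apfu

43.01 wt% MnO ÷ 70.937 g/mol = 0.60631 mol, giving 0.60631 Mn and 0.60631 O.
20.53 wt% Al2O3 ÷ 101.961 g/mol = 0.20135 mol, giving 0.40270 Al and 0.60405 O.
36.57 wt% SiO2 ÷ 60.083 g/mol = 0.60866 mol, giving 0.60866 Si and 1.21732 O.
Oxygen sums to 2.42768; scaling by 12/2.42768 = 4.94299 puts the formula on 12 O.
Si: 0.60866 × 4.94299 = 3.009 atoms per formula unit.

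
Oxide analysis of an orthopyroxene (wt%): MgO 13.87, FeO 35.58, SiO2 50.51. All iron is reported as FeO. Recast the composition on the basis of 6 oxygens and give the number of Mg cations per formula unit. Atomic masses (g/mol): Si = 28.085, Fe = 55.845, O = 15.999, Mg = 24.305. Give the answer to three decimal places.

MgO: 13.87/40.304 = 0.34413 mol → 0.34413 mol Mg, 0.34413 mol O.
FeO: 35.58/71.844 = 0.49524 mol → 0.49524 mol Fe, 0.49524 mol O.
SiO2: 50.51/60.083 = 0.84067 mol → 0.84067 mol Si, 1.68134 mol O.
Total oxygen = 2.52071 mol. Normalization factor = 6/2.52071 = 2.38028.
Mg per 6 O = 0.34413 × 2.38028 = 0.819.

0.819 Mg apfu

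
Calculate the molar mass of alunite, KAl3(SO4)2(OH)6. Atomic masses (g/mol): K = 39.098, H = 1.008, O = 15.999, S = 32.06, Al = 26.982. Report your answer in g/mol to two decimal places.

414.20 g/mol

M = 1·39.098 + 3·26.982 + 2·32.06 + 14·15.999 + 6·1.008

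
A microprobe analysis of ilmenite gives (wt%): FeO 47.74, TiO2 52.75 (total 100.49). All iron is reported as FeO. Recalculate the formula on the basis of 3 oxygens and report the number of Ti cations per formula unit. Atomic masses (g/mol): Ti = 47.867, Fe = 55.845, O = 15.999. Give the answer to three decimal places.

FeO: 47.74/71.844 = 0.66450 mol → 0.66450 mol Fe, 0.66450 mol O.
TiO2: 52.75/79.865 = 0.66049 mol → 0.66049 mol Ti, 1.32098 mol O.
Total oxygen = 1.98548 mol. Normalization factor = 3/1.98548 = 1.51097.
Ti per 3 O = 0.66049 × 1.51097 = 0.998.

0.998 Ti apfu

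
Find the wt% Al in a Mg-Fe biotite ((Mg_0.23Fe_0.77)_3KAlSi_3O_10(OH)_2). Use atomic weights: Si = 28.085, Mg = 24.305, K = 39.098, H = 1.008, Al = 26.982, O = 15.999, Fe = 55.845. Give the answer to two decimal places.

Formula mass = 0.69*24.305 + 2.31*55.845 + 1*39.098 + 1*26.982 + 3*28.085 + 12*15.999 + 2*1.008 = 490.111 g/mol, of which 26.982 g is Al.
So Al makes up 26.982/490.111 = 0.0551 of the mass, i.e. 5.51%.

5.51 mass %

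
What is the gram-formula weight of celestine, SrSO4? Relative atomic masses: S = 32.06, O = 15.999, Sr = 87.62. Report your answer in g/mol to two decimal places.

M = 1·87.62 + 1·32.06 + 4·15.999

183.68 g/mol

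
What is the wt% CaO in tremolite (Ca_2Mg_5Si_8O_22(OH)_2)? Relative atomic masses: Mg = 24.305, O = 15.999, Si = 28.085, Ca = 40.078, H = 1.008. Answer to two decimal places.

Molar mass of Ca_2Mg_5Si_8O_22(OH)_2 = 2×40.078 + 5×24.305 + 8×28.085 + 24×15.999 + 2×1.008 = 812.353 g/mol.
Each formula unit contains 2 Ca, equivalent to 2/1 = 2.0000 mol CaO.
M(CaO) = 1×40.078 + 1×15.999 = 56.077 g/mol.
Mass of CaO per formula unit = 2.0000 × 56.077 = 112.154 g.
CaO wt% = 112.154 / 812.353 × 100 = 13.81%.

13.81 wt%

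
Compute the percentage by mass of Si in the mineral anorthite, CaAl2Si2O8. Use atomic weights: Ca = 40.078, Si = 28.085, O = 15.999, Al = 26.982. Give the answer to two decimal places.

Molar mass of CaAl2Si2O8: 1·40.078 + 2·26.982 + 2·28.085 + 8·15.999 = 278.204 g/mol.
Mass of Si per formula unit: 2 × 28.085 = 56.170 g.
Weight fraction Si = 56.170 / 278.204 = 0.2019.

20.19 mass %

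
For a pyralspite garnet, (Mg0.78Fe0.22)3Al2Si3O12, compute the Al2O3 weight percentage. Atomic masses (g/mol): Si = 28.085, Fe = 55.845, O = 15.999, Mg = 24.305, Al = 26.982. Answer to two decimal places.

24.05 wt%

M((Mg0.78Fe0.22)3Al2Si3O12) = 423.938 g/mol; M(Al2O3) = 101.961 g/mol.
Moles Al2O3 per formula unit = 2 Al ÷ 2 = 1.0000.
Al2O3 fraction = (1.0000 × 101.961) / 423.938 = 101.961/423.938 = 0.2405.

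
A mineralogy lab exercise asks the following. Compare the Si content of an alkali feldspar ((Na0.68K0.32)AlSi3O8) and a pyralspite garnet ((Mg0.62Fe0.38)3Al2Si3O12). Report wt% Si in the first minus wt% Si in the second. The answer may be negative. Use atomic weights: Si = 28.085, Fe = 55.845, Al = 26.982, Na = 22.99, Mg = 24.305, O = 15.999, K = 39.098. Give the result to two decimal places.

M((Na0.68K0.32)AlSi3O8) = 267.374 g/mol, so wt% Si = 84.255/267.374 × 100 = 31.51%.
M((Mg0.62Fe0.38)3Al2Si3O12) = 439.078 g/mol, so wt% Si = 84.255/439.078 × 100 = 19.19%.
31.51 − 19.19 = 12.32 pp.

12.32 percentage points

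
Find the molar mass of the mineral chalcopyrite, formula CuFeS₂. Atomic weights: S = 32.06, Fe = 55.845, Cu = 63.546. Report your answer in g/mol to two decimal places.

183.51 g/mol

The formula mass is the sum 1(63.546) + 1(55.845) + 2(32.06).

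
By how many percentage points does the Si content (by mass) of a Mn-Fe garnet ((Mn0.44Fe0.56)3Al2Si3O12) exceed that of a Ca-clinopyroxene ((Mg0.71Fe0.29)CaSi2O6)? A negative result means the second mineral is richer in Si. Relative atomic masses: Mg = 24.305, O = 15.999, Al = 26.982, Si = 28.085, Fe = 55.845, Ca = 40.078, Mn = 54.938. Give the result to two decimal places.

-7.92 percentage points

Si in (Mn0.44Fe0.56)3Al2Si3O12: molar mass 496.545 g/mol; 3×28.085 = 84.255 g → 16.97 wt%.
Si in (Mg0.71Fe0.29)CaSi2O6: molar mass 225.694 g/mol; 2×28.085 = 56.170 g → 24.89 wt%.
Difference = 16.97 − 24.89 = -7.92 percentage points.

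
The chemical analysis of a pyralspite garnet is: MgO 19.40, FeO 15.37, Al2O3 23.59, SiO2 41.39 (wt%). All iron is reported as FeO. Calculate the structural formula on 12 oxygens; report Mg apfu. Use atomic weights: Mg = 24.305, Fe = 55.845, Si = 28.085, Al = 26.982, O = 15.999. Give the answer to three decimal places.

2.087 Mg apfu

19.40 wt% MgO ÷ 40.304 g/mol = 0.48134 mol, giving 0.48134 Mg and 0.48134 O.
15.37 wt% FeO ÷ 71.844 g/mol = 0.21394 mol, giving 0.21394 Fe and 0.21394 O.
23.59 wt% Al2O3 ÷ 101.961 g/mol = 0.23136 mol, giving 0.46272 Al and 0.69408 O.
41.39 wt% SiO2 ÷ 60.083 g/mol = 0.68888 mol, giving 0.68888 Si and 1.37776 O.
Oxygen sums to 2.76712; scaling by 12/2.76712 = 4.33664 puts the formula on 12 O.
Mg: 0.48134 × 4.33664 = 2.087 atoms per formula unit.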